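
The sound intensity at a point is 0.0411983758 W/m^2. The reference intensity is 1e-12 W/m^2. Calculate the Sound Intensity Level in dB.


Given values:
  I = 0.0411983758 W/m^2
  I_ref = 1e-12 W/m^2
Formula: SIL = 10 * log10(I / I_ref)
Compute ratio: I / I_ref = 41198375800
Compute log10: log10(41198375800) = 10.61488
Multiply: SIL = 10 * 10.61488 = 106.15

106.15 dB


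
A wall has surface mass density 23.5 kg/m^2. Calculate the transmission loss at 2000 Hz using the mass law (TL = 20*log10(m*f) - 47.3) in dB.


Given values:
  m = 23.5 kg/m^2, f = 2000 Hz
Formula: TL = 20 * log10(m * f) - 47.3
Compute m * f = 23.5 * 2000 = 47000.0
Compute log10(47000.0) = 4.672098
Compute 20 * 4.672098 = 93.442
TL = 93.442 - 47.3 = 46.14

46.14 dB


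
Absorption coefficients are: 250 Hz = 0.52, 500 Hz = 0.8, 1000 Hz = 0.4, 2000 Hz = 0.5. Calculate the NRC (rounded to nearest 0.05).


Given values:
  a_250 = 0.52, a_500 = 0.8
  a_1000 = 0.4, a_2000 = 0.5
Formula: NRC = (a250 + a500 + a1000 + a2000) / 4
Sum = 0.52 + 0.8 + 0.4 + 0.5 = 2.22
NRC = 2.22 / 4 = 0.555
Rounded to nearest 0.05: 0.55

0.55


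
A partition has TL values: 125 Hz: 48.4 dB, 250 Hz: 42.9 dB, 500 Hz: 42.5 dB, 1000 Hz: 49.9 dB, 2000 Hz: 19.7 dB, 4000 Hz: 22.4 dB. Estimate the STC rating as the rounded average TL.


Given TL values at each frequency:
  125 Hz: 48.4 dB
  250 Hz: 42.9 dB
  500 Hz: 42.5 dB
  1000 Hz: 49.9 dB
  2000 Hz: 19.7 dB
  4000 Hz: 22.4 dB
Formula: STC ~ round(average of TL values)
Sum = 48.4 + 42.9 + 42.5 + 49.9 + 19.7 + 22.4 = 225.8
Average = 225.8 / 6 = 37.63
Rounded: 38

38


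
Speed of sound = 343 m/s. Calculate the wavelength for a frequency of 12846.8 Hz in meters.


Given values:
  c = 343 m/s, f = 12846.8 Hz
Formula: lambda = c / f
lambda = 343 / 12846.8
lambda = 0.0267

0.0267 m


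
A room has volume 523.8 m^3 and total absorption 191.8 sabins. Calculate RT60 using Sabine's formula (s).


Given values:
  V = 523.8 m^3
  A = 191.8 sabins
Formula: RT60 = 0.161 * V / A
Numerator: 0.161 * 523.8 = 84.3318
RT60 = 84.3318 / 191.8 = 0.44

0.44 s


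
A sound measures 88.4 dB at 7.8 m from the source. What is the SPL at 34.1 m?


Given values:
  SPL1 = 88.4 dB, r1 = 7.8 m, r2 = 34.1 m
Formula: SPL2 = SPL1 - 20 * log10(r2 / r1)
Compute ratio: r2 / r1 = 34.1 / 7.8 = 4.3718
Compute log10: log10(4.3718) = 0.64066
Compute drop: 20 * 0.64066 = 12.8132
SPL2 = 88.4 - 12.8132 = 75.59

75.59 dB


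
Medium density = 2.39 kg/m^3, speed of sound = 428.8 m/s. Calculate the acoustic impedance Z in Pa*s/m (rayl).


Given values:
  rho = 2.39 kg/m^3
  c = 428.8 m/s
Formula: Z = rho * c
Z = 2.39 * 428.8
Z = 1024.83

1024.83 rayl


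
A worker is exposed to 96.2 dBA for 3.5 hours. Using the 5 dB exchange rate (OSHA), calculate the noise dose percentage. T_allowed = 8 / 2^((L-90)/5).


Given values:
  L = 96.2 dBA, T = 3.5 hours
Formula: T_allowed = 8 / 2^((L - 90) / 5)
Compute exponent: (96.2 - 90) / 5 = 1.24
Compute 2^(1.24) = 2.361985
T_allowed = 8 / 2.361985 = 3.386982 hours
Dose = (T / T_allowed) * 100
Dose = (3.5 / 3.386982) * 100 = 103.34

103.34 %


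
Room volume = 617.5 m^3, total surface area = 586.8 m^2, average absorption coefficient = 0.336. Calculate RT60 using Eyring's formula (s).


Given values:
  V = 617.5 m^3, S = 586.8 m^2, alpha = 0.336
Formula: RT60 = 0.161 * V / (-S * ln(1 - alpha))
Compute ln(1 - 0.336) = ln(0.664) = -0.409473
Denominator: -586.8 * -0.409473 = 240.2788
Numerator: 0.161 * 617.5 = 99.4175
RT60 = 99.4175 / 240.2788 = 0.414

0.414 s


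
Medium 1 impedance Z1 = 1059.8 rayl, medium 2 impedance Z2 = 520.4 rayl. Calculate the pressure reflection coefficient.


Given values:
  Z1 = 1059.8 rayl, Z2 = 520.4 rayl
Formula: R = (Z2 - Z1) / (Z2 + Z1)
Numerator: Z2 - Z1 = 520.4 - 1059.8 = -539.4
Denominator: Z2 + Z1 = 520.4 + 1059.8 = 1580.2
R = -539.4 / 1580.2 = -0.3413

-0.3413


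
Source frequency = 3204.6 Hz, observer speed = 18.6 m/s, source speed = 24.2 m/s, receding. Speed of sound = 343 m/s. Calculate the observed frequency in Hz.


Given values:
  f_s = 3204.6 Hz, v_o = 18.6 m/s, v_s = 24.2 m/s
  Direction: receding
Formula: f_o = f_s * (c - v_o) / (c + v_s)
Numerator: c - v_o = 343 - 18.6 = 324.4
Denominator: c + v_s = 343 + 24.2 = 367.2
f_o = 3204.6 * 324.4 / 367.2 = 2831.08

2831.08 Hz


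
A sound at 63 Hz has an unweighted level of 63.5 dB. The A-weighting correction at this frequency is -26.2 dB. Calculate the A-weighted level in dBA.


Given values:
  SPL = 63.5 dB
  A-weighting at 63 Hz = -26.2 dB
Formula: L_A = SPL + A_weight
L_A = 63.5 + (-26.2)
L_A = 37.3

37.3 dBA


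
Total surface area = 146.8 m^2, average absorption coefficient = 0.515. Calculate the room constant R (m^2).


Given values:
  S = 146.8 m^2, alpha = 0.515
Formula: R = S * alpha / (1 - alpha)
Numerator: 146.8 * 0.515 = 75.602
Denominator: 1 - 0.515 = 0.485
R = 75.602 / 0.485 = 155.88

155.88 m^2


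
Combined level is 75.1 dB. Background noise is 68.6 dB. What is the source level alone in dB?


Given values:
  L_total = 75.1 dB, L_bg = 68.6 dB
Formula: L_source = 10 * log10(10^(L_total/10) - 10^(L_bg/10))
Convert to linear:
  10^(75.1/10) = 32359365.693
  10^(68.6/10) = 7244359.6007
Difference: 32359365.693 - 7244359.6007 = 25115006.0923
L_source = 10 * log10(25115006.0923) = 74.0

74.0 dB


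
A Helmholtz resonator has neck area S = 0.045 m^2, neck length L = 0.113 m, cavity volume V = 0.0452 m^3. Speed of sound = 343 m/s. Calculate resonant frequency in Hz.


Given values:
  S = 0.045 m^2, L = 0.113 m, V = 0.0452 m^3, c = 343 m/s
Formula: f = (c / (2*pi)) * sqrt(S / (V * L))
Compute V * L = 0.0452 * 0.113 = 0.0051076
Compute S / (V * L) = 0.045 / 0.0051076 = 8.8104
Compute sqrt(8.8104) = 2.968232
Compute c / (2*pi) = 343 / 6.283185 = 54.590148
f = 54.590148 * 2.968232 = 162.04

162.04 Hz


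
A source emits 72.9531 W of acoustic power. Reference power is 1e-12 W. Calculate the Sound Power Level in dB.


Given values:
  W = 72.9531 W
  W_ref = 1e-12 W
Formula: SWL = 10 * log10(W / W_ref)
Compute ratio: W / W_ref = 72953100000000
Compute log10: log10(72953100000000) = 13.863044
Multiply: SWL = 10 * 13.863044 = 138.63

138.63 dB


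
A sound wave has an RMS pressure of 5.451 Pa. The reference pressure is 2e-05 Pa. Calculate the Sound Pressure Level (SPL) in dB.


Given values:
  p = 5.451 Pa
  p_ref = 2e-05 Pa
Formula: SPL = 20 * log10(p / p_ref)
Compute ratio: p / p_ref = 5.451 / 2e-05 = 272550
Compute log10: log10(272550) = 5.435446
Multiply: SPL = 20 * 5.435446 = 108.71

108.71 dB


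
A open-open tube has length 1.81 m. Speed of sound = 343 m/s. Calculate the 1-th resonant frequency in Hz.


Given values:
  Tube type: open-open, L = 1.81 m, c = 343 m/s, n = 1
Formula: f_n = n * c / (2 * L)
Compute 2 * L = 2 * 1.81 = 3.62
f = 1 * 343 / 3.62
f = 94.75

94.75 Hz


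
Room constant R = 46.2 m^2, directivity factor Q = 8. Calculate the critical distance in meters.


Given values:
  R = 46.2 m^2, Q = 8
Formula: d_c = 0.141 * sqrt(Q * R)
Compute Q * R = 8 * 46.2 = 369.6
Compute sqrt(369.6) = 19.225
d_c = 0.141 * 19.225 = 2.711

2.711 m


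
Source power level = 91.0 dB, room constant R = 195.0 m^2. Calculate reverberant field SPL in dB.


Given values:
  Lw = 91.0 dB, R = 195.0 m^2
Formula: SPL = Lw + 10 * log10(4 / R)
Compute 4 / R = 4 / 195.0 = 0.020513
Compute 10 * log10(0.020513) = -16.8797
SPL = 91.0 + (-16.8797) = 74.12

74.12 dB


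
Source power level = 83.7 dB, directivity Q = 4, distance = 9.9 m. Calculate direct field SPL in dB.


Given values:
  Lw = 83.7 dB, Q = 4, r = 9.9 m
Formula: SPL = Lw + 10 * log10(Q / (4 * pi * r^2))
Compute 4 * pi * r^2 = 4 * pi * 9.9^2 = 1231.63
Compute Q / denom = 4 / 1231.63 = 0.00324773
Compute 10 * log10(0.00324773) = -24.8842
SPL = 83.7 + (-24.8842) = 58.82

58.82 dB


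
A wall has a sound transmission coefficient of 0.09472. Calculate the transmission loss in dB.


Given values:
  tau = 0.09472
Formula: TL = 10 * log10(1 / tau)
Compute 1 / tau = 1 / 0.09472 = 10.5574
Compute log10(10.5574) = 1.023557
TL = 10 * 1.023557 = 10.24

10.24 dB


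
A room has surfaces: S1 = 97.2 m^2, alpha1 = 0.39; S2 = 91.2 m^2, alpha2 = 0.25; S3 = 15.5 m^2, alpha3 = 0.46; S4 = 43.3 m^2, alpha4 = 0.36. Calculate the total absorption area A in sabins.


Given surfaces:
  Surface 1: 97.2 * 0.39 = 37.908
  Surface 2: 91.2 * 0.25 = 22.8
  Surface 3: 15.5 * 0.46 = 7.13
  Surface 4: 43.3 * 0.36 = 15.588
Formula: A = sum(Si * alpha_i)
A = 37.908 + 22.8 + 7.13 + 15.588
A = 83.43

83.43 sabins


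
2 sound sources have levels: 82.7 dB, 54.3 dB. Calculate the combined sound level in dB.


Formula: L_total = 10 * log10( sum(10^(Li/10)) )
  Source 1: 10^(82.7/10) = 186208713.6663
  Source 2: 10^(54.3/10) = 269153.4804
Sum of linear values = 186477867.1467
L_total = 10 * log10(186477867.1467) = 82.71

82.71 dB


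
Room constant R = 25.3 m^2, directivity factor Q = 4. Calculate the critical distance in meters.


Given values:
  R = 25.3 m^2, Q = 4
Formula: d_c = 0.141 * sqrt(Q * R)
Compute Q * R = 4 * 25.3 = 101.2
Compute sqrt(101.2) = 10.0598
d_c = 0.141 * 10.0598 = 1.418

1.418 m


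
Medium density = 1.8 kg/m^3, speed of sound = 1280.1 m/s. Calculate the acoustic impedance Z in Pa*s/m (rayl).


Given values:
  rho = 1.8 kg/m^3
  c = 1280.1 m/s
Formula: Z = rho * c
Z = 1.8 * 1280.1
Z = 2304.18

2304.18 rayl


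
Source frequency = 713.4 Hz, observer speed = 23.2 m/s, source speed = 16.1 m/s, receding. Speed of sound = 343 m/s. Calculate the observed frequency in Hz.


Given values:
  f_s = 713.4 Hz, v_o = 23.2 m/s, v_s = 16.1 m/s
  Direction: receding
Formula: f_o = f_s * (c - v_o) / (c + v_s)
Numerator: c - v_o = 343 - 23.2 = 319.8
Denominator: c + v_s = 343 + 16.1 = 359.1
f_o = 713.4 * 319.8 / 359.1 = 635.33

635.33 Hz


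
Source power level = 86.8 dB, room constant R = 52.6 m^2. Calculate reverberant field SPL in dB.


Given values:
  Lw = 86.8 dB, R = 52.6 m^2
Formula: SPL = Lw + 10 * log10(4 / R)
Compute 4 / R = 4 / 52.6 = 0.076046
Compute 10 * log10(0.076046) = -11.1892
SPL = 86.8 + (-11.1892) = 75.61

75.61 dB


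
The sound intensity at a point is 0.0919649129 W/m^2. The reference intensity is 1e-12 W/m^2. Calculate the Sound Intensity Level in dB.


Given values:
  I = 0.0919649129 W/m^2
  I_ref = 1e-12 W/m^2
Formula: SIL = 10 * log10(I / I_ref)
Compute ratio: I / I_ref = 91964912900
Compute log10: log10(91964912900) = 10.963622
Multiply: SIL = 10 * 10.963622 = 109.64

109.64 dB


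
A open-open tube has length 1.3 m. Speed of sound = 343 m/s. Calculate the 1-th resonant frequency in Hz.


Given values:
  Tube type: open-open, L = 1.3 m, c = 343 m/s, n = 1
Formula: f_n = n * c / (2 * L)
Compute 2 * L = 2 * 1.3 = 2.6
f = 1 * 343 / 2.6
f = 131.92

131.92 Hz


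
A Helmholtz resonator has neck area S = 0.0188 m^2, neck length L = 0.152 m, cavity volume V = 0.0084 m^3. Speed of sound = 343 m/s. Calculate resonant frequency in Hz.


Given values:
  S = 0.0188 m^2, L = 0.152 m, V = 0.0084 m^3, c = 343 m/s
Formula: f = (c / (2*pi)) * sqrt(S / (V * L))
Compute V * L = 0.0084 * 0.152 = 0.0012768
Compute S / (V * L) = 0.0188 / 0.0012768 = 14.7243
Compute sqrt(14.7243) = 3.837226
Compute c / (2*pi) = 343 / 6.283185 = 54.590148
f = 54.590148 * 3.837226 = 209.47

209.47 Hz


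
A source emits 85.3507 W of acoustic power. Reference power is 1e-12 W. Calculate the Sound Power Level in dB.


Given values:
  W = 85.3507 W
  W_ref = 1e-12 W
Formula: SWL = 10 * log10(W / W_ref)
Compute ratio: W / W_ref = 85350700000000
Compute log10: log10(85350700000000) = 13.931207
Multiply: SWL = 10 * 13.931207 = 139.31

139.31 dB


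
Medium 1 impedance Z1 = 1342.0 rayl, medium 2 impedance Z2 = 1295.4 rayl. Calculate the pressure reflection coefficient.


Given values:
  Z1 = 1342.0 rayl, Z2 = 1295.4 rayl
Formula: R = (Z2 - Z1) / (Z2 + Z1)
Numerator: Z2 - Z1 = 1295.4 - 1342.0 = -46.6
Denominator: Z2 + Z1 = 1295.4 + 1342.0 = 2637.4
R = -46.6 / 2637.4 = -0.0177

-0.0177


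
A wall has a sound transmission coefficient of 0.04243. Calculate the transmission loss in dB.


Given values:
  tau = 0.04243
Formula: TL = 10 * log10(1 / tau)
Compute 1 / tau = 1 / 0.04243 = 23.5682
Compute log10(23.5682) = 1.372326
TL = 10 * 1.372326 = 13.72

13.72 dB


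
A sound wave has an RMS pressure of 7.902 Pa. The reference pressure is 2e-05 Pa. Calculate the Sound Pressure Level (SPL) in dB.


Given values:
  p = 7.902 Pa
  p_ref = 2e-05 Pa
Formula: SPL = 20 * log10(p / p_ref)
Compute ratio: p / p_ref = 7.902 / 2e-05 = 395100
Compute log10: log10(395100) = 5.596707
Multiply: SPL = 20 * 5.596707 = 111.93

111.93 dB


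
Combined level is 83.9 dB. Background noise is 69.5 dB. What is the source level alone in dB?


Given values:
  L_total = 83.9 dB, L_bg = 69.5 dB
Formula: L_source = 10 * log10(10^(L_total/10) - 10^(L_bg/10))
Convert to linear:
  10^(83.9/10) = 245470891.5685
  10^(69.5/10) = 8912509.3813
Difference: 245470891.5685 - 8912509.3813 = 236558382.1872
L_source = 10 * log10(236558382.1872) = 83.74

83.74 dB


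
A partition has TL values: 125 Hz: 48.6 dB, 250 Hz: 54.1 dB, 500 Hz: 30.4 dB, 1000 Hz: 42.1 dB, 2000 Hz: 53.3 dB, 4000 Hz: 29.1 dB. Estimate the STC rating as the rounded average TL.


Given TL values at each frequency:
  125 Hz: 48.6 dB
  250 Hz: 54.1 dB
  500 Hz: 30.4 dB
  1000 Hz: 42.1 dB
  2000 Hz: 53.3 dB
  4000 Hz: 29.1 dB
Formula: STC ~ round(average of TL values)
Sum = 48.6 + 54.1 + 30.4 + 42.1 + 53.3 + 29.1 = 257.6
Average = 257.6 / 6 = 42.93
Rounded: 43

43


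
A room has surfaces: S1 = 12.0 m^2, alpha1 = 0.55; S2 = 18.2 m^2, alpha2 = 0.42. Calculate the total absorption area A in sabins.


Given surfaces:
  Surface 1: 12.0 * 0.55 = 6.6
  Surface 2: 18.2 * 0.42 = 7.644
Formula: A = sum(Si * alpha_i)
A = 6.6 + 7.644
A = 14.24

14.24 sabins


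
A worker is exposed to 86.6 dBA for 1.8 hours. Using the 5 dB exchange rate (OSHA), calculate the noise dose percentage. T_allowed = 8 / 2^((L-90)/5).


Given values:
  L = 86.6 dBA, T = 1.8 hours
Formula: T_allowed = 8 / 2^((L - 90) / 5)
Compute exponent: (86.6 - 90) / 5 = -0.68
Compute 2^(-0.68) = 0.624165
T_allowed = 8 / 0.624165 = 12.817124 hours
Dose = (T / T_allowed) * 100
Dose = (1.8 / 12.817124) * 100 = 14.04

14.04 %


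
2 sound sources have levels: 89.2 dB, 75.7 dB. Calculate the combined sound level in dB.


Formula: L_total = 10 * log10( sum(10^(Li/10)) )
  Source 1: 10^(89.2/10) = 831763771.1027
  Source 2: 10^(75.7/10) = 37153522.9097
Sum of linear values = 868917294.0124
L_total = 10 * log10(868917294.0124) = 89.39

89.39 dB


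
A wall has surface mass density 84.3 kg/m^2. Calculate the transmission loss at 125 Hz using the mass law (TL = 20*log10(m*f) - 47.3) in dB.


Given values:
  m = 84.3 kg/m^2, f = 125 Hz
Formula: TL = 20 * log10(m * f) - 47.3
Compute m * f = 84.3 * 125 = 10537.5
Compute log10(10537.5) = 4.022738
Compute 20 * 4.022738 = 80.4548
TL = 80.4548 - 47.3 = 33.15

33.15 dB


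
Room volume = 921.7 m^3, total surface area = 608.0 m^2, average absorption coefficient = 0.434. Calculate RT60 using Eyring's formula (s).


Given values:
  V = 921.7 m^3, S = 608.0 m^2, alpha = 0.434
Formula: RT60 = 0.161 * V / (-S * ln(1 - alpha))
Compute ln(1 - 0.434) = ln(0.566) = -0.569161
Denominator: -608.0 * -0.569161 = 346.0499
Numerator: 0.161 * 921.7 = 148.3937
RT60 = 148.3937 / 346.0499 = 0.429

0.429 s


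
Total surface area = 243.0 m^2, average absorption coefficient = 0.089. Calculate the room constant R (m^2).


Given values:
  S = 243.0 m^2, alpha = 0.089
Formula: R = S * alpha / (1 - alpha)
Numerator: 243.0 * 0.089 = 21.627
Denominator: 1 - 0.089 = 0.911
R = 21.627 / 0.911 = 23.74

23.74 m^2


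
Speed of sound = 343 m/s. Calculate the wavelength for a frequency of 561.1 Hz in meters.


Given values:
  c = 343 m/s, f = 561.1 Hz
Formula: lambda = c / f
lambda = 343 / 561.1
lambda = 0.6113

0.6113 m


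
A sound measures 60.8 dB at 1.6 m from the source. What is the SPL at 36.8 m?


Given values:
  SPL1 = 60.8 dB, r1 = 1.6 m, r2 = 36.8 m
Formula: SPL2 = SPL1 - 20 * log10(r2 / r1)
Compute ratio: r2 / r1 = 36.8 / 1.6 = 23.0
Compute log10: log10(23.0) = 1.361728
Compute drop: 20 * 1.361728 = 27.2346
SPL2 = 60.8 - 27.2346 = 33.57

33.57 dB


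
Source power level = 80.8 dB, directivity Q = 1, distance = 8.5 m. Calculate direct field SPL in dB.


Given values:
  Lw = 80.8 dB, Q = 1, r = 8.5 m
Formula: SPL = Lw + 10 * log10(Q / (4 * pi * r^2))
Compute 4 * pi * r^2 = 4 * pi * 8.5^2 = 907.9203
Compute Q / denom = 1 / 907.9203 = 0.00110142
Compute 10 * log10(0.00110142) = -29.5805
SPL = 80.8 + (-29.5805) = 51.22

51.22 dB


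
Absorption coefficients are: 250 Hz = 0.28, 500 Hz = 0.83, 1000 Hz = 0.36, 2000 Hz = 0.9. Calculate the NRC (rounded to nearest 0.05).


Given values:
  a_250 = 0.28, a_500 = 0.83
  a_1000 = 0.36, a_2000 = 0.9
Formula: NRC = (a250 + a500 + a1000 + a2000) / 4
Sum = 0.28 + 0.83 + 0.36 + 0.9 = 2.37
NRC = 2.37 / 4 = 0.5925
Rounded to nearest 0.05: 0.6

0.6


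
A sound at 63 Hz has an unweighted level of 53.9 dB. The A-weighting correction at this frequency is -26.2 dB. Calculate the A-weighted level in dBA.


Given values:
  SPL = 53.9 dB
  A-weighting at 63 Hz = -26.2 dB
Formula: L_A = SPL + A_weight
L_A = 53.9 + (-26.2)
L_A = 27.7

27.7 dBA


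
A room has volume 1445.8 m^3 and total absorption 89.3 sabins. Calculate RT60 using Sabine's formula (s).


Given values:
  V = 1445.8 m^3
  A = 89.3 sabins
Formula: RT60 = 0.161 * V / A
Numerator: 0.161 * 1445.8 = 232.7738
RT60 = 232.7738 / 89.3 = 2.607

2.607 s


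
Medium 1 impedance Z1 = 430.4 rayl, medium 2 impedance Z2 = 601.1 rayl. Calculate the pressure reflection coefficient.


Given values:
  Z1 = 430.4 rayl, Z2 = 601.1 rayl
Formula: R = (Z2 - Z1) / (Z2 + Z1)
Numerator: Z2 - Z1 = 601.1 - 430.4 = 170.7
Denominator: Z2 + Z1 = 601.1 + 430.4 = 1031.5
R = 170.7 / 1031.5 = 0.1655

0.1655


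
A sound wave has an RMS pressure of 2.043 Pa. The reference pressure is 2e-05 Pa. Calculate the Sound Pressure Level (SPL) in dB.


Given values:
  p = 2.043 Pa
  p_ref = 2e-05 Pa
Formula: SPL = 20 * log10(p / p_ref)
Compute ratio: p / p_ref = 2.043 / 2e-05 = 102150
Compute log10: log10(102150) = 5.009238
Multiply: SPL = 20 * 5.009238 = 100.18

100.18 dB


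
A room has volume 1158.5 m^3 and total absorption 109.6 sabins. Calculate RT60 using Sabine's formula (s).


Given values:
  V = 1158.5 m^3
  A = 109.6 sabins
Formula: RT60 = 0.161 * V / A
Numerator: 0.161 * 1158.5 = 186.5185
RT60 = 186.5185 / 109.6 = 1.702

1.702 s


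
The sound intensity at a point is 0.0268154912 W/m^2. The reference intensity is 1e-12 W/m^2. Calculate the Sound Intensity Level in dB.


Given values:
  I = 0.0268154912 W/m^2
  I_ref = 1e-12 W/m^2
Formula: SIL = 10 * log10(I / I_ref)
Compute ratio: I / I_ref = 26815491200
Compute log10: log10(26815491200) = 10.428386
Multiply: SIL = 10 * 10.428386 = 104.28

104.28 dB


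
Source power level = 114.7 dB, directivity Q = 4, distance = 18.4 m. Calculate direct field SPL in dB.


Given values:
  Lw = 114.7 dB, Q = 4, r = 18.4 m
Formula: SPL = Lw + 10 * log10(Q / (4 * pi * r^2))
Compute 4 * pi * r^2 = 4 * pi * 18.4^2 = 4254.4704
Compute Q / denom = 4 / 4254.4704 = 0.00094019
Compute 10 * log10(0.00094019) = -30.2678
SPL = 114.7 + (-30.2678) = 84.43

84.43 dB


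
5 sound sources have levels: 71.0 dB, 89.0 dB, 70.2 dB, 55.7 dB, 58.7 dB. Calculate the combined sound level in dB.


Formula: L_total = 10 * log10( sum(10^(Li/10)) )
  Source 1: 10^(71.0/10) = 12589254.1179
  Source 2: 10^(89.0/10) = 794328234.7243
  Source 3: 10^(70.2/10) = 10471285.4805
  Source 4: 10^(55.7/10) = 371535.2291
  Source 5: 10^(58.7/10) = 741310.2413
Sum of linear values = 818501619.7931
L_total = 10 * log10(818501619.7931) = 89.13

89.13 dB


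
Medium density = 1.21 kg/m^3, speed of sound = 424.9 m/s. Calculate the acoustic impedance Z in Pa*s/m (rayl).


Given values:
  rho = 1.21 kg/m^3
  c = 424.9 m/s
Formula: Z = rho * c
Z = 1.21 * 424.9
Z = 514.13

514.13 rayl


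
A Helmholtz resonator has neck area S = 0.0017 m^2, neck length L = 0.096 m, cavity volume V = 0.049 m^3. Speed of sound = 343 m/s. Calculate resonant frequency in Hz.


Given values:
  S = 0.0017 m^2, L = 0.096 m, V = 0.049 m^3, c = 343 m/s
Formula: f = (c / (2*pi)) * sqrt(S / (V * L))
Compute V * L = 0.049 * 0.096 = 0.004704
Compute S / (V * L) = 0.0017 / 0.004704 = 0.3614
Compute sqrt(0.3614) = 0.601166
Compute c / (2*pi) = 343 / 6.283185 = 54.590148
f = 54.590148 * 0.601166 = 32.82

32.82 Hz


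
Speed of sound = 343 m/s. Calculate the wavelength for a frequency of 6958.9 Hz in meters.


Given values:
  c = 343 m/s, f = 6958.9 Hz
Formula: lambda = c / f
lambda = 343 / 6958.9
lambda = 0.0493

0.0493 m


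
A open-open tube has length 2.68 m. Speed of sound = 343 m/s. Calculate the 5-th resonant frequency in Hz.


Given values:
  Tube type: open-open, L = 2.68 m, c = 343 m/s, n = 5
Formula: f_n = n * c / (2 * L)
Compute 2 * L = 2 * 2.68 = 5.36
f = 5 * 343 / 5.36
f = 319.96

319.96 Hz


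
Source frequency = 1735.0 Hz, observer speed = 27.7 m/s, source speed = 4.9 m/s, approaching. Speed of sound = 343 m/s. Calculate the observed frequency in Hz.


Given values:
  f_s = 1735.0 Hz, v_o = 27.7 m/s, v_s = 4.9 m/s
  Direction: approaching
Formula: f_o = f_s * (c + v_o) / (c - v_s)
Numerator: c + v_o = 343 + 27.7 = 370.7
Denominator: c - v_s = 343 - 4.9 = 338.1
f_o = 1735.0 * 370.7 / 338.1 = 1902.29

1902.29 Hz


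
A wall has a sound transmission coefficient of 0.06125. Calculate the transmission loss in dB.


Given values:
  tau = 0.06125
Formula: TL = 10 * log10(1 / tau)
Compute 1 / tau = 1 / 0.06125 = 16.3265
Compute log10(16.3265) = 1.212893
TL = 10 * 1.212893 = 12.13

12.13 dB


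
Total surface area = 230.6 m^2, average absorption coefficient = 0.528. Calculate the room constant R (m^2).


Given values:
  S = 230.6 m^2, alpha = 0.528
Formula: R = S * alpha / (1 - alpha)
Numerator: 230.6 * 0.528 = 121.7568
Denominator: 1 - 0.528 = 0.472
R = 121.7568 / 0.472 = 257.96

257.96 m^2


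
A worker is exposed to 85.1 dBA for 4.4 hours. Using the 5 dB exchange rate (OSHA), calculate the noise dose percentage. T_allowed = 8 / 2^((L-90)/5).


Given values:
  L = 85.1 dBA, T = 4.4 hours
Formula: T_allowed = 8 / 2^((L - 90) / 5)
Compute exponent: (85.1 - 90) / 5 = -0.98
Compute 2^(-0.98) = 0.50698
T_allowed = 8 / 0.50698 = 15.779715 hours
Dose = (T / T_allowed) * 100
Dose = (4.4 / 15.779715) * 100 = 27.88

27.88 %


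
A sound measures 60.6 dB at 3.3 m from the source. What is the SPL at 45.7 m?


Given values:
  SPL1 = 60.6 dB, r1 = 3.3 m, r2 = 45.7 m
Formula: SPL2 = SPL1 - 20 * log10(r2 / r1)
Compute ratio: r2 / r1 = 45.7 / 3.3 = 13.8485
Compute log10: log10(13.8485) = 1.141403
Compute drop: 20 * 1.141403 = 22.8281
SPL2 = 60.6 - 22.8281 = 37.77

37.77 dB


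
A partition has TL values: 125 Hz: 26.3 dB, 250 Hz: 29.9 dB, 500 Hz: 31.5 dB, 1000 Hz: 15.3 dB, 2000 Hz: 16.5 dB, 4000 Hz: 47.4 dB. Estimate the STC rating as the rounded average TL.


Given TL values at each frequency:
  125 Hz: 26.3 dB
  250 Hz: 29.9 dB
  500 Hz: 31.5 dB
  1000 Hz: 15.3 dB
  2000 Hz: 16.5 dB
  4000 Hz: 47.4 dB
Formula: STC ~ round(average of TL values)
Sum = 26.3 + 29.9 + 31.5 + 15.3 + 16.5 + 47.4 = 166.9
Average = 166.9 / 6 = 27.82
Rounded: 28

28


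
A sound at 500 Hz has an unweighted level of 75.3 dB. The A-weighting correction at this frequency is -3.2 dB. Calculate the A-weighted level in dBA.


Given values:
  SPL = 75.3 dB
  A-weighting at 500 Hz = -3.2 dB
Formula: L_A = SPL + A_weight
L_A = 75.3 + (-3.2)
L_A = 72.1

72.1 dBA


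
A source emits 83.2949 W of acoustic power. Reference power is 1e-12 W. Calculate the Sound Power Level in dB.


Given values:
  W = 83.2949 W
  W_ref = 1e-12 W
Formula: SWL = 10 * log10(W / W_ref)
Compute ratio: W / W_ref = 83294900000000
Compute log10: log10(83294900000000) = 13.920618
Multiply: SWL = 10 * 13.920618 = 139.21

139.21 dB


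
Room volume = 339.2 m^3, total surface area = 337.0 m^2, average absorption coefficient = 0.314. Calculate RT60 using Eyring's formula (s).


Given values:
  V = 339.2 m^3, S = 337.0 m^2, alpha = 0.314
Formula: RT60 = 0.161 * V / (-S * ln(1 - alpha))
Compute ln(1 - 0.314) = ln(0.686) = -0.376878
Denominator: -337.0 * -0.376878 = 127.0079
Numerator: 0.161 * 339.2 = 54.6112
RT60 = 54.6112 / 127.0079 = 0.43

0.43 s


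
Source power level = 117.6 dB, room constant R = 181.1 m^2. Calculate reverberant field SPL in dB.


Given values:
  Lw = 117.6 dB, R = 181.1 m^2
Formula: SPL = Lw + 10 * log10(4 / R)
Compute 4 / R = 4 / 181.1 = 0.022087
Compute 10 * log10(0.022087) = -16.5586
SPL = 117.6 + (-16.5586) = 101.04

101.04 dB


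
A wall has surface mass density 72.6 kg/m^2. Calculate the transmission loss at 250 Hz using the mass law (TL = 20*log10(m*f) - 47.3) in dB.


Given values:
  m = 72.6 kg/m^2, f = 250 Hz
Formula: TL = 20 * log10(m * f) - 47.3
Compute m * f = 72.6 * 250 = 18150.0
Compute log10(18150.0) = 4.258877
Compute 20 * 4.258877 = 85.1775
TL = 85.1775 - 47.3 = 37.88

37.88 dB


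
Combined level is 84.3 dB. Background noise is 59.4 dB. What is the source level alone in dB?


Given values:
  L_total = 84.3 dB, L_bg = 59.4 dB
Formula: L_source = 10 * log10(10^(L_total/10) - 10^(L_bg/10))
Convert to linear:
  10^(84.3/10) = 269153480.3927
  10^(59.4/10) = 870963.59
Difference: 269153480.3927 - 870963.59 = 268282516.8027
L_source = 10 * log10(268282516.8027) = 84.29

84.29 dB


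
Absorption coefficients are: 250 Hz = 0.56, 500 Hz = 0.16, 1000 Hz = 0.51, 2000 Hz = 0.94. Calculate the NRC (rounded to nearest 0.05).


Given values:
  a_250 = 0.56, a_500 = 0.16
  a_1000 = 0.51, a_2000 = 0.94
Formula: NRC = (a250 + a500 + a1000 + a2000) / 4
Sum = 0.56 + 0.16 + 0.51 + 0.94 = 2.17
NRC = 2.17 / 4 = 0.5425
Rounded to nearest 0.05: 0.55

0.55


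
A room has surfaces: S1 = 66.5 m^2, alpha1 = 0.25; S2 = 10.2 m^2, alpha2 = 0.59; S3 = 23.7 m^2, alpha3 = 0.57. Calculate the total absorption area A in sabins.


Given surfaces:
  Surface 1: 66.5 * 0.25 = 16.625
  Surface 2: 10.2 * 0.59 = 6.018
  Surface 3: 23.7 * 0.57 = 13.509
Formula: A = sum(Si * alpha_i)
A = 16.625 + 6.018 + 13.509
A = 36.15

36.15 sabins


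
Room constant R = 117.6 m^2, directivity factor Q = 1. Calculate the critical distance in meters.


Given values:
  R = 117.6 m^2, Q = 1
Formula: d_c = 0.141 * sqrt(Q * R)
Compute Q * R = 1 * 117.6 = 117.6
Compute sqrt(117.6) = 10.8444
d_c = 0.141 * 10.8444 = 1.529

1.529 m


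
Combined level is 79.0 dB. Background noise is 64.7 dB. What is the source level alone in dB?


Given values:
  L_total = 79.0 dB, L_bg = 64.7 dB
Formula: L_source = 10 * log10(10^(L_total/10) - 10^(L_bg/10))
Convert to linear:
  10^(79.0/10) = 79432823.4724
  10^(64.7/10) = 2951209.2267
Difference: 79432823.4724 - 2951209.2267 = 76481614.2457
L_source = 10 * log10(76481614.2457) = 78.84

78.84 dB


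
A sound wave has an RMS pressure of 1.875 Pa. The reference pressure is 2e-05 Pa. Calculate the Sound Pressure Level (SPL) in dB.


Given values:
  p = 1.875 Pa
  p_ref = 2e-05 Pa
Formula: SPL = 20 * log10(p / p_ref)
Compute ratio: p / p_ref = 1.875 / 2e-05 = 93750
Compute log10: log10(93750) = 4.971971
Multiply: SPL = 20 * 4.971971 = 99.44

99.44 dB


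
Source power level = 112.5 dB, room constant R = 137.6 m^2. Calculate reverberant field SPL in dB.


Given values:
  Lw = 112.5 dB, R = 137.6 m^2
Formula: SPL = Lw + 10 * log10(4 / R)
Compute 4 / R = 4 / 137.6 = 0.02907
Compute 10 * log10(0.02907) = -15.3655
SPL = 112.5 + (-15.3655) = 97.13

97.13 dB


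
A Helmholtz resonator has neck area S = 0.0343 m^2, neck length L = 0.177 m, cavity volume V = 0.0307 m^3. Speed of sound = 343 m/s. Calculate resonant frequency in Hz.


Given values:
  S = 0.0343 m^2, L = 0.177 m, V = 0.0307 m^3, c = 343 m/s
Formula: f = (c / (2*pi)) * sqrt(S / (V * L))
Compute V * L = 0.0307 * 0.177 = 0.0054339
Compute S / (V * L) = 0.0343 / 0.0054339 = 6.3122
Compute sqrt(6.3122) = 2.512409
Compute c / (2*pi) = 343 / 6.283185 = 54.590148
f = 54.590148 * 2.512409 = 137.15

137.15 Hz


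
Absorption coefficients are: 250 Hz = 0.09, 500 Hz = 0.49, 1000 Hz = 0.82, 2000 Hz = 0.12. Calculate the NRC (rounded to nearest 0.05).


Given values:
  a_250 = 0.09, a_500 = 0.49
  a_1000 = 0.82, a_2000 = 0.12
Formula: NRC = (a250 + a500 + a1000 + a2000) / 4
Sum = 0.09 + 0.49 + 0.82 + 0.12 = 1.52
NRC = 1.52 / 4 = 0.38
Rounded to nearest 0.05: 0.4

0.4


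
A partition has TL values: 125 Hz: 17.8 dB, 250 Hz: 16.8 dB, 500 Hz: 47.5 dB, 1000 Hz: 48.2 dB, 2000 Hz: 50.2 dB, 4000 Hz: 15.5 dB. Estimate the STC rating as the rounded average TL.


Given TL values at each frequency:
  125 Hz: 17.8 dB
  250 Hz: 16.8 dB
  500 Hz: 47.5 dB
  1000 Hz: 48.2 dB
  2000 Hz: 50.2 dB
  4000 Hz: 15.5 dB
Formula: STC ~ round(average of TL values)
Sum = 17.8 + 16.8 + 47.5 + 48.2 + 50.2 + 15.5 = 196.0
Average = 196.0 / 6 = 32.67
Rounded: 33

33


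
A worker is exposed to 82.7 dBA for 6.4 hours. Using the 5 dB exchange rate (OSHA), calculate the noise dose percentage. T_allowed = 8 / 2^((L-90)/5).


Given values:
  L = 82.7 dBA, T = 6.4 hours
Formula: T_allowed = 8 / 2^((L - 90) / 5)
Compute exponent: (82.7 - 90) / 5 = -1.46
Compute 2^(-1.46) = 0.363493
T_allowed = 8 / 0.363493 = 22.008677 hours
Dose = (T / T_allowed) * 100
Dose = (6.4 / 22.008677) * 100 = 29.08

29.08 %


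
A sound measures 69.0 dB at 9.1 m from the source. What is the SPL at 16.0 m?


Given values:
  SPL1 = 69.0 dB, r1 = 9.1 m, r2 = 16.0 m
Formula: SPL2 = SPL1 - 20 * log10(r2 / r1)
Compute ratio: r2 / r1 = 16.0 / 9.1 = 1.7582
Compute log10: log10(1.7582) = 0.245068
Compute drop: 20 * 0.245068 = 4.9014
SPL2 = 69.0 - 4.9014 = 64.1

64.1 dB


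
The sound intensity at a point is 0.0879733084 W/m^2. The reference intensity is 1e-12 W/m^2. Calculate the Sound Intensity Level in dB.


Given values:
  I = 0.0879733084 W/m^2
  I_ref = 1e-12 W/m^2
Formula: SIL = 10 * log10(I / I_ref)
Compute ratio: I / I_ref = 87973308400
Compute log10: log10(87973308400) = 10.944351
Multiply: SIL = 10 * 10.944351 = 109.44

109.44 dB


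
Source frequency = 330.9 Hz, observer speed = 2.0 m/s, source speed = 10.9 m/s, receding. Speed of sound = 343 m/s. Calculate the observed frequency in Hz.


Given values:
  f_s = 330.9 Hz, v_o = 2.0 m/s, v_s = 10.9 m/s
  Direction: receding
Formula: f_o = f_s * (c - v_o) / (c + v_s)
Numerator: c - v_o = 343 - 2.0 = 341.0
Denominator: c + v_s = 343 + 10.9 = 353.9
f_o = 330.9 * 341.0 / 353.9 = 318.84

318.84 Hz


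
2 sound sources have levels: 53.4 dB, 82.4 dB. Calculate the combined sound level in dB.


Formula: L_total = 10 * log10( sum(10^(Li/10)) )
  Source 1: 10^(53.4/10) = 218776.1624
  Source 2: 10^(82.4/10) = 173780082.8749
Sum of linear values = 173998859.0373
L_total = 10 * log10(173998859.0373) = 82.41

82.41 dB


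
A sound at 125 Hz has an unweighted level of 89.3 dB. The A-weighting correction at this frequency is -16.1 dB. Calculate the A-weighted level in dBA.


Given values:
  SPL = 89.3 dB
  A-weighting at 125 Hz = -16.1 dB
Formula: L_A = SPL + A_weight
L_A = 89.3 + (-16.1)
L_A = 73.2

73.2 dBA


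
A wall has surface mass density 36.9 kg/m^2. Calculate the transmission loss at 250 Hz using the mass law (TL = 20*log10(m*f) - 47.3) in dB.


Given values:
  m = 36.9 kg/m^2, f = 250 Hz
Formula: TL = 20 * log10(m * f) - 47.3
Compute m * f = 36.9 * 250 = 9225.0
Compute log10(9225.0) = 3.964966
Compute 20 * 3.964966 = 79.2993
TL = 79.2993 - 47.3 = 32.0

32.0 dB


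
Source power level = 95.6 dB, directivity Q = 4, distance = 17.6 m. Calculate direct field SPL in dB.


Given values:
  Lw = 95.6 dB, Q = 4, r = 17.6 m
Formula: SPL = Lw + 10 * log10(Q / (4 * pi * r^2))
Compute 4 * pi * r^2 = 4 * pi * 17.6^2 = 3892.559
Compute Q / denom = 4 / 3892.559 = 0.0010276
Compute 10 * log10(0.0010276) = -29.8818
SPL = 95.6 + (-29.8818) = 65.72

65.72 dB


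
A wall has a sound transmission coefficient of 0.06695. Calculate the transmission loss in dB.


Given values:
  tau = 0.06695
Formula: TL = 10 * log10(1 / tau)
Compute 1 / tau = 1 / 0.06695 = 14.9365
Compute log10(14.9365) = 1.174249
TL = 10 * 1.174249 = 11.74

11.74 dB


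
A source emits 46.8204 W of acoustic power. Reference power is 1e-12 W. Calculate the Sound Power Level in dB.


Given values:
  W = 46.8204 W
  W_ref = 1e-12 W
Formula: SWL = 10 * log10(W / W_ref)
Compute ratio: W / W_ref = 46820400000000
Compute log10: log10(46820400000000) = 13.670435
Multiply: SWL = 10 * 13.670435 = 136.7

136.7 dB


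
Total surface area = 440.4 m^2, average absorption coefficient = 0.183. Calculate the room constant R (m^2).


Given values:
  S = 440.4 m^2, alpha = 0.183
Formula: R = S * alpha / (1 - alpha)
Numerator: 440.4 * 0.183 = 80.5932
Denominator: 1 - 0.183 = 0.817
R = 80.5932 / 0.817 = 98.65

98.65 m^2


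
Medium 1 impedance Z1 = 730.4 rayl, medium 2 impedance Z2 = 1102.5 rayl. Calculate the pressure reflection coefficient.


Given values:
  Z1 = 730.4 rayl, Z2 = 1102.5 rayl
Formula: R = (Z2 - Z1) / (Z2 + Z1)
Numerator: Z2 - Z1 = 1102.5 - 730.4 = 372.1
Denominator: Z2 + Z1 = 1102.5 + 730.4 = 1832.9
R = 372.1 / 1832.9 = 0.203

0.203


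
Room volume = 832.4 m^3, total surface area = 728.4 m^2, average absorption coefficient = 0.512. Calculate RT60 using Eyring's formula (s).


Given values:
  V = 832.4 m^3, S = 728.4 m^2, alpha = 0.512
Formula: RT60 = 0.161 * V / (-S * ln(1 - alpha))
Compute ln(1 - 0.512) = ln(0.488) = -0.71744
Denominator: -728.4 * -0.71744 = 522.5833
Numerator: 0.161 * 832.4 = 134.0164
RT60 = 134.0164 / 522.5833 = 0.256

0.256 s


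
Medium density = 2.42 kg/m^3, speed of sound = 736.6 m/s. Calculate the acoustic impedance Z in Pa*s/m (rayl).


Given values:
  rho = 2.42 kg/m^3
  c = 736.6 m/s
Formula: Z = rho * c
Z = 2.42 * 736.6
Z = 1782.57

1782.57 rayl


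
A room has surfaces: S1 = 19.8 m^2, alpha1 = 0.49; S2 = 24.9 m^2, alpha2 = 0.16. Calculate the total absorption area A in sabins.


Given surfaces:
  Surface 1: 19.8 * 0.49 = 9.702
  Surface 2: 24.9 * 0.16 = 3.984
Formula: A = sum(Si * alpha_i)
A = 9.702 + 3.984
A = 13.69

13.69 sabins


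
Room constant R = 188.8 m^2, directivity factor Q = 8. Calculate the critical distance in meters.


Given values:
  R = 188.8 m^2, Q = 8
Formula: d_c = 0.141 * sqrt(Q * R)
Compute Q * R = 8 * 188.8 = 1510.4
Compute sqrt(1510.4) = 38.8639
d_c = 0.141 * 38.8639 = 5.48

5.48 m


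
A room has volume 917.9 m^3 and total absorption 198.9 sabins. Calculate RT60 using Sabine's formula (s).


Given values:
  V = 917.9 m^3
  A = 198.9 sabins
Formula: RT60 = 0.161 * V / A
Numerator: 0.161 * 917.9 = 147.7819
RT60 = 147.7819 / 198.9 = 0.743

0.743 s


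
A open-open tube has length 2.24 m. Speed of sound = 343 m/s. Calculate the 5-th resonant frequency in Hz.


Given values:
  Tube type: open-open, L = 2.24 m, c = 343 m/s, n = 5
Formula: f_n = n * c / (2 * L)
Compute 2 * L = 2 * 2.24 = 4.48
f = 5 * 343 / 4.48
f = 382.81

382.81 Hz


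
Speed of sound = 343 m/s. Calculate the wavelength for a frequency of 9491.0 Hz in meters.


Given values:
  c = 343 m/s, f = 9491.0 Hz
Formula: lambda = c / f
lambda = 343 / 9491.0
lambda = 0.0361

0.0361 m


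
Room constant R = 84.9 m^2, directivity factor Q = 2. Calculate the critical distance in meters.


Given values:
  R = 84.9 m^2, Q = 2
Formula: d_c = 0.141 * sqrt(Q * R)
Compute Q * R = 2 * 84.9 = 169.8
Compute sqrt(169.8) = 13.0307
d_c = 0.141 * 13.0307 = 1.837

1.837 m


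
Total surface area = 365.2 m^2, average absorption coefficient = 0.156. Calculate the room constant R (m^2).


Given values:
  S = 365.2 m^2, alpha = 0.156
Formula: R = S * alpha / (1 - alpha)
Numerator: 365.2 * 0.156 = 56.9712
Denominator: 1 - 0.156 = 0.844
R = 56.9712 / 0.844 = 67.5

67.5 m^2


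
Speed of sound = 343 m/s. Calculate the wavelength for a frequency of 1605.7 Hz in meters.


Given values:
  c = 343 m/s, f = 1605.7 Hz
Formula: lambda = c / f
lambda = 343 / 1605.7
lambda = 0.2136

0.2136 m


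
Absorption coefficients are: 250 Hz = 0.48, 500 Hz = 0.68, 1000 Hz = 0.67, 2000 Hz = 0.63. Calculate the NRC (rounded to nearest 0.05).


Given values:
  a_250 = 0.48, a_500 = 0.68
  a_1000 = 0.67, a_2000 = 0.63
Formula: NRC = (a250 + a500 + a1000 + a2000) / 4
Sum = 0.48 + 0.68 + 0.67 + 0.63 = 2.46
NRC = 2.46 / 4 = 0.615
Rounded to nearest 0.05: 0.6

0.6


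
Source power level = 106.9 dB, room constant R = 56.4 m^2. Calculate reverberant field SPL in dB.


Given values:
  Lw = 106.9 dB, R = 56.4 m^2
Formula: SPL = Lw + 10 * log10(4 / R)
Compute 4 / R = 4 / 56.4 = 0.070922
Compute 10 * log10(0.070922) = -11.4922
SPL = 106.9 + (-11.4922) = 95.41

95.41 dB


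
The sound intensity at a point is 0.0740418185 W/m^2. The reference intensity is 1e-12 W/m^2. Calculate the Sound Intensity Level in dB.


Given values:
  I = 0.0740418185 W/m^2
  I_ref = 1e-12 W/m^2
Formula: SIL = 10 * log10(I / I_ref)
Compute ratio: I / I_ref = 74041818500
Compute log10: log10(74041818500) = 10.869477
Multiply: SIL = 10 * 10.869477 = 108.69

108.69 dB


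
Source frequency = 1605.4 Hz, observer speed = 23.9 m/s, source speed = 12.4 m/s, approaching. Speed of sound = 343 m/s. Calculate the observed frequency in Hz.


Given values:
  f_s = 1605.4 Hz, v_o = 23.9 m/s, v_s = 12.4 m/s
  Direction: approaching
Formula: f_o = f_s * (c + v_o) / (c - v_s)
Numerator: c + v_o = 343 + 23.9 = 366.9
Denominator: c - v_s = 343 - 12.4 = 330.6
f_o = 1605.4 * 366.9 / 330.6 = 1781.67

1781.67 Hz


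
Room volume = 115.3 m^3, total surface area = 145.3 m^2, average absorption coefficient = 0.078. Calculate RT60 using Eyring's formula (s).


Given values:
  V = 115.3 m^3, S = 145.3 m^2, alpha = 0.078
Formula: RT60 = 0.161 * V / (-S * ln(1 - alpha))
Compute ln(1 - 0.078) = ln(0.922) = -0.08121
Denominator: -145.3 * -0.08121 = 11.7998
Numerator: 0.161 * 115.3 = 18.5633
RT60 = 18.5633 / 11.7998 = 1.573

1.573 s


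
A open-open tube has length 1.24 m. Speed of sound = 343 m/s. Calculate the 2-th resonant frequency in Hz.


Given values:
  Tube type: open-open, L = 1.24 m, c = 343 m/s, n = 2
Formula: f_n = n * c / (2 * L)
Compute 2 * L = 2 * 1.24 = 2.48
f = 2 * 343 / 2.48
f = 276.61

276.61 Hz


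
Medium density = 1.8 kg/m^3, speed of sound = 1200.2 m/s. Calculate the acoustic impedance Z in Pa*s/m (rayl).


Given values:
  rho = 1.8 kg/m^3
  c = 1200.2 m/s
Formula: Z = rho * c
Z = 1.8 * 1200.2
Z = 2160.36

2160.36 rayl


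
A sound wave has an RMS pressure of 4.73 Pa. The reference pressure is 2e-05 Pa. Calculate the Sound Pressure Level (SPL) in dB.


Given values:
  p = 4.73 Pa
  p_ref = 2e-05 Pa
Formula: SPL = 20 * log10(p / p_ref)
Compute ratio: p / p_ref = 4.73 / 2e-05 = 236500
Compute log10: log10(236500) = 5.373831
Multiply: SPL = 20 * 5.373831 = 107.48

107.48 dB


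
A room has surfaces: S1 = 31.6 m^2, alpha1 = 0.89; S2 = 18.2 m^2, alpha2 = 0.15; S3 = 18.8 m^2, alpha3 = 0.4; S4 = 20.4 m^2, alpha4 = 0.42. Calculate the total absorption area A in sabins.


Given surfaces:
  Surface 1: 31.6 * 0.89 = 28.124
  Surface 2: 18.2 * 0.15 = 2.73
  Surface 3: 18.8 * 0.4 = 7.52
  Surface 4: 20.4 * 0.42 = 8.568
Formula: A = sum(Si * alpha_i)
A = 28.124 + 2.73 + 7.52 + 8.568
A = 46.94

46.94 sabins


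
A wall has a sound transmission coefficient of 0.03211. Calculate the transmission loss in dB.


Given values:
  tau = 0.03211
Formula: TL = 10 * log10(1 / tau)
Compute 1 / tau = 1 / 0.03211 = 31.1429
Compute log10(31.1429) = 1.493359
TL = 10 * 1.493359 = 14.93

14.93 dB


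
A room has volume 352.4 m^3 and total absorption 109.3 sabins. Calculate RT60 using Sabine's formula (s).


Given values:
  V = 352.4 m^3
  A = 109.3 sabins
Formula: RT60 = 0.161 * V / A
Numerator: 0.161 * 352.4 = 56.7364
RT60 = 56.7364 / 109.3 = 0.519

0.519 s


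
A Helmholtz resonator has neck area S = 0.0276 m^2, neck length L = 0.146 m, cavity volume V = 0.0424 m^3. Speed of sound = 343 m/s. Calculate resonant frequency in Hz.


Given values:
  S = 0.0276 m^2, L = 0.146 m, V = 0.0424 m^3, c = 343 m/s
Formula: f = (c / (2*pi)) * sqrt(S / (V * L))
Compute V * L = 0.0424 * 0.146 = 0.0061904
Compute S / (V * L) = 0.0276 / 0.0061904 = 4.4585
Compute sqrt(4.4585) = 2.111516
Compute c / (2*pi) = 343 / 6.283185 = 54.590148
f = 54.590148 * 2.111516 = 115.27

115.27 Hz
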